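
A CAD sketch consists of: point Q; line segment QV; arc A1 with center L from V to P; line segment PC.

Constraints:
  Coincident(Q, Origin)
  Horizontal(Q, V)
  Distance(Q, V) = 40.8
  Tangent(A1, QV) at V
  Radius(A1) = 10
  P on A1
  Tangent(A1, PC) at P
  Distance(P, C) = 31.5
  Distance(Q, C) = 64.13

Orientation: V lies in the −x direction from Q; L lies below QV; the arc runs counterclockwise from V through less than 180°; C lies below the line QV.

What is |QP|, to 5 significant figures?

51.902

Checks: Q = (0.00, 0.00) ✓; |LP| = 10.00 ✓; ∠(LP, PC) = 90.00° ✓; |PC| = 31.50 ✓; |QC| = 64.13 ✓.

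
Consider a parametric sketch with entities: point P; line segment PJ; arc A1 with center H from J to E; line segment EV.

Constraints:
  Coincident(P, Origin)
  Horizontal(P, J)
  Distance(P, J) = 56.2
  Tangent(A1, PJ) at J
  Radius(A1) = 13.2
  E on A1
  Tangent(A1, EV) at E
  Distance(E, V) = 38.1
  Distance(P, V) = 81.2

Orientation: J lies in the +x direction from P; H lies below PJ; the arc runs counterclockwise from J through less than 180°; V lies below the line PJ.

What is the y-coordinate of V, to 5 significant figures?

-53.191

Checks: |HE| = 13.20 ✓; ∠(HE, EV) = 90.00° ✓; |EV| = 38.10 ✓; |PV| = 81.20 ✓.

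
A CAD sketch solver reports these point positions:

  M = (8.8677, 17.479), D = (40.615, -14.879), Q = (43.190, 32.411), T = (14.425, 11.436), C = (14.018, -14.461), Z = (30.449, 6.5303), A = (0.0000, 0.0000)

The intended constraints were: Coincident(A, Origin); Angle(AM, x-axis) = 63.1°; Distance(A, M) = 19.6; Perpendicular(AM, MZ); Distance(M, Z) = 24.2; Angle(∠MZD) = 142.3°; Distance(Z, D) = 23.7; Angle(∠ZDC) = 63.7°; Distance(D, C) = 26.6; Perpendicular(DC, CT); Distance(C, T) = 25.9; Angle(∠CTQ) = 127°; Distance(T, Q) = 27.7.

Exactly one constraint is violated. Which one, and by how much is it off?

Distance(T, Q) = 27.7 — off by 7.90.

A = (0.00, 0.00) ✓; AM at 63.10° ✓; |AM| = 19.60 ✓; ∠(AM, MZ) = 90.00° ✓; |MZ| = 24.20 ✓; ∠MZD = 142.3° ✓; |ZD| = 23.70 ✓; ∠ZDC = 63.70° ✓; |DC| = 26.60 ✓; ∠(DC, CT) = 90.00° ✓; |CT| = 25.90 ✓; ∠CTQ = 127.0° ✓; |TQ| = 35.60 ✗.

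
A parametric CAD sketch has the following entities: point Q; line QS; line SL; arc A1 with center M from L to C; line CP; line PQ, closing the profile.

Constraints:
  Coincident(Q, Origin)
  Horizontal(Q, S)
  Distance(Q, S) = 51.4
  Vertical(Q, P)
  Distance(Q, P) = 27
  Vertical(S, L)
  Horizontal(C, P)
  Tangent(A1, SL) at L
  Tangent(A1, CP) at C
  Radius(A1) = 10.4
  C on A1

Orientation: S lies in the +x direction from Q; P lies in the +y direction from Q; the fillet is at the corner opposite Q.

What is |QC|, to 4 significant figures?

49.09

Q is at the origin; Q and S share the same y with |QS| = 51.4 and S on the +x side, so S = (51.40, 0.000). Q and P share the same x with |QP| = 27.0 and P on the +y side, so P = (0.000, 27.00). The virtual corner opposite Q is at (51.40, 27.00). A1 meets SL tangentially, so ML is at right angles to SL and the tangent condition forces MC to be normal to CP, with radius 10.4, so the center M sits 10.4 in from both sides at M = (41.00, 16.60). That places the tangent points at L = (51.40, 16.60) on SL and C = (41.00, 27.00) on CP. Then |QC| = |C − Q| = 49.09.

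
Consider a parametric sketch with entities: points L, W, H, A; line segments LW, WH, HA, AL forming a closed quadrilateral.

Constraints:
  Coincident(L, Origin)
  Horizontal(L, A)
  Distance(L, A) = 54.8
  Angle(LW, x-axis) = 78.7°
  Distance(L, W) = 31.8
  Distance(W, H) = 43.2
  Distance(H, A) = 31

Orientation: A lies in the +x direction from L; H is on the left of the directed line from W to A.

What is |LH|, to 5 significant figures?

58.095

Checks: L.y = 0.00, A.y = 0.00 ✓; |WH| = 43.20 ✓; |HA| = 31.00 ✓.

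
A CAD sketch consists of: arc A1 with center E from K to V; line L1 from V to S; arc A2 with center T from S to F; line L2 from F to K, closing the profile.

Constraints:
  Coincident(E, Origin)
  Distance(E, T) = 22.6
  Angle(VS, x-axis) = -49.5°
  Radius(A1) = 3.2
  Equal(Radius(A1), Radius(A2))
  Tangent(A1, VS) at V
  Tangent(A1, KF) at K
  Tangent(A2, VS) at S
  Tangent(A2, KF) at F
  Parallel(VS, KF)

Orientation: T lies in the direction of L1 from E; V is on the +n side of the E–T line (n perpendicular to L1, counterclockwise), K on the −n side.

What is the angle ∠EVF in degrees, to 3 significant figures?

74.2°

The slot axis is L1's direction at -49.5°, so u = (cos -49.5°, sin -49.5°) = (0.649, -0.760) and n = (−sin -49.5°, cos -49.5°) = (0.760, 0.649). E is at the origin and T lies 22.6 along u from E, so T = 22.6·u = (14.7, -17.2). Tangency of A1 to both parallel lines with radius 3.2 puts V and K at E ± 3.2·n: V = (2.43, 2.08), K = (-2.43, -2.08). Equal radii place S and F the same way about T: S = T + 3.2·n = (17.1, -15.1), F = T − 3.2·n = (12.2, -19.3). Then cos ∠EVF = VE·VF / (|VE||VF|), giving 74.2°.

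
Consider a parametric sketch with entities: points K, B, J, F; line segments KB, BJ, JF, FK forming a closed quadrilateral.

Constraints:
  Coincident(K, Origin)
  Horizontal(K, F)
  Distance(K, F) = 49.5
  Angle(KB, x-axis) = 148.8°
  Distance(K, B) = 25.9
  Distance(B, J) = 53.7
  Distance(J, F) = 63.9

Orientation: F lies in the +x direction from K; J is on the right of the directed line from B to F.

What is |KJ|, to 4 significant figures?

36.79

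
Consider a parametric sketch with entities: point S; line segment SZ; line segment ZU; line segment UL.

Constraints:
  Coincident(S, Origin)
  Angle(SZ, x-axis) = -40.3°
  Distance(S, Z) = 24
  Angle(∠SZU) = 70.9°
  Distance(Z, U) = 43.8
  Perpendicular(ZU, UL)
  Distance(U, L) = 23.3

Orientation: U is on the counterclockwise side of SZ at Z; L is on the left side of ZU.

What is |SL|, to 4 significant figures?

35.95

S is at the origin; SZ runs at -40.3° with length 24.0, so Z = 24.0·(cos -40.3°, sin -40.3°) = (18.30, -15.52). ∠SZU = 70.9°, so ZU runs at -40.3° + (180° − 70.9°) = 68.80° from the x-axis; with |ZU| = 43.8, U = Z + 43.8·(cos 68.80°, sin 68.80°) = (34.14, 25.31). ZU ⟂ UL; with |UL| = 23.3 on the left of ZU, L = U + 23.3·(-0.9323, 0.3616) = (12.42, 33.74). Then |SL| = |L − S| = 35.95.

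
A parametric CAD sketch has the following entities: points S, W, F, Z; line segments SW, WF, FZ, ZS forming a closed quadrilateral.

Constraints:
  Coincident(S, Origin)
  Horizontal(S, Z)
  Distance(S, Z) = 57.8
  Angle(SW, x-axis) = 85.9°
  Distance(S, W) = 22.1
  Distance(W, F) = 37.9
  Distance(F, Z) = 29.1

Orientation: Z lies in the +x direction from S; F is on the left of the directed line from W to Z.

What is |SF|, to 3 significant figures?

45.5

Checks: |WF| = 37.90 ✓; |FZ| = 29.10 ✓.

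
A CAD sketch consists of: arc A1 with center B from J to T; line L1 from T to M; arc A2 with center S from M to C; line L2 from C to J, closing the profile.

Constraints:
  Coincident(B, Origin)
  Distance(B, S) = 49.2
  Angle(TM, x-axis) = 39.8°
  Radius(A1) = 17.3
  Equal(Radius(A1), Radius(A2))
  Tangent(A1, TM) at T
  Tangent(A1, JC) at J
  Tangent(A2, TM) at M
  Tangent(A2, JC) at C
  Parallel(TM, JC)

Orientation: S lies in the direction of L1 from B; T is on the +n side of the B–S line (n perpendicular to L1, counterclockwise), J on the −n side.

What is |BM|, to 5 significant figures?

52.153

The slot axis is L1's direction at 39.8°, so u = (cos 39.8°, sin 39.8°) = (0.76828, 0.64011) and n = (−sin 39.8°, cos 39.8°) = (-0.64011, 0.76828). B is at the origin and S lies 49.2 along u from B, so S = 49.2·u = (37.800, 31.493). Tangency of A1 to both parallel lines with radius 17.3 puts T and J at B ± 17.3·n: T = (-11.074, 13.291), J = (11.074, -13.291). Equal radii place M and C the same way about S: M = S + 17.3·n = (26.726, 44.785), C = S − 17.3·n = (48.873, 18.202). Then |BM| = |M − B| = 52.153.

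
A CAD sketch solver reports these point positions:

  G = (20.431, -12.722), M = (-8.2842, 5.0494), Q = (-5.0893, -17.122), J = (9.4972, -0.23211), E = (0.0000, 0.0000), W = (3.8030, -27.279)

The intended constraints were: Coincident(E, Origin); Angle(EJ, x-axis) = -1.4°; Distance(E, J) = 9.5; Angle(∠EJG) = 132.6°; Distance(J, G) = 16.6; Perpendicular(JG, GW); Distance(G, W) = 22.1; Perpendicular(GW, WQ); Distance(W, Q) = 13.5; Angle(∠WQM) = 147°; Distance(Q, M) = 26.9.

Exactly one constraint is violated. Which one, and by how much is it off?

Distance(Q, M) = 26.9 — off by 4.50.

E = (0.00, 0.00) ✓; EJ at -1.400° ✓; |EJ| = 9.500 ✓; ∠EJG = 132.6° ✓; |JG| = 16.60 ✓; ∠(JG, GW) = 90.00° ✓; |GW| = 22.10 ✓; ∠(GW, WQ) = 90.00° ✓; |WQ| = 13.50 ✓; ∠WQM = 147.0° ✓; |QM| = 22.40 ✗.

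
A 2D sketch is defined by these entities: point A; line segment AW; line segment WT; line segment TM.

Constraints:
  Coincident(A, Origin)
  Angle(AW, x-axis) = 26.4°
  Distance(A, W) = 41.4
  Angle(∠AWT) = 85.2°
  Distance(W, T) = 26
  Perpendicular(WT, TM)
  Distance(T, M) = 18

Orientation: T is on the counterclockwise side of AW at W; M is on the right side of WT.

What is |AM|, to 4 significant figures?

63.40

A is at the origin; AW runs at 26.4° with length 41.4, so W = 41.4·(cos 26.4°, sin 26.4°) = (37.08, 18.41). ∠AWT = 85.2°, so WT runs at 26.4° + (180° − 85.2°) = 121.2° from the x-axis; with |WT| = 26.0, T = W + 26.0·(cos 121.2°, sin 121.2°) = (23.61, 40.65). The perpendicularity gives TM at right angles to WT; with |TM| = 18.0 on the right of WT, M = T + 18.0·(0.8554, 0.5180) = (39.01, 49.97). Then |AM| = |M − A| = 63.40.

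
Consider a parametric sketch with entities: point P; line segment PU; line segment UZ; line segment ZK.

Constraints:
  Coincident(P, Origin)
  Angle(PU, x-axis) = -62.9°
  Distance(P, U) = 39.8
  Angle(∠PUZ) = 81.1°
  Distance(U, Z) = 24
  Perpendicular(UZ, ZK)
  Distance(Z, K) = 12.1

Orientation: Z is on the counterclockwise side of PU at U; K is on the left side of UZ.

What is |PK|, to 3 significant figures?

32.5

P is at the origin; PU runs at -62.9° with length 39.8, so U = 39.8·(cos -62.9°, sin -62.9°) = (18.1, -35.4). ∠PUZ = 81.1°, so UZ runs at -62.9° + (180° − 81.1°) = 36.0° from the x-axis; with |UZ| = 24.0, Z = U + 24.0·(cos 36.0°, sin 36.0°) = (37.5, -21.3). UZ is perpendicular to ZK; with |ZK| = 12.1 on the left of UZ, K = Z + 12.1·(-0.588, 0.809) = (30.4, -11.5). Then |PK| = |K − P| = 32.5.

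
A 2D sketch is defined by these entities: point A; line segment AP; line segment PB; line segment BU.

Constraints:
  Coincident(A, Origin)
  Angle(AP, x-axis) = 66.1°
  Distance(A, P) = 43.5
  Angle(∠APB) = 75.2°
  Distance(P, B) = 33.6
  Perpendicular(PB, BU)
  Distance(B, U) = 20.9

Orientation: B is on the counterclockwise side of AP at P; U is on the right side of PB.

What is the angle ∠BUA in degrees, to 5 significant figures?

19.657°

A is at the origin; AP runs at 66.1° with length 43.5, so P = 43.5·(cos 66.1°, sin 66.1°) = (17.624, 39.770). ∠APB = 75.2°, so PB runs at 66.1° + (180° − 75.2°) = 170.90° from the x-axis; with |PB| = 33.6, B = P + 33.6·(cos 170.90°, sin 170.90°) = (-15.553, 45.084). PB is perpendicular to BU; with |BU| = 20.9 on the right of PB, U = B + 20.9·(0.15816, 0.98741) = (-12.248, 65.721). Then cos ∠BUA = UB·UA / (|UB||UA|), giving 19.657°.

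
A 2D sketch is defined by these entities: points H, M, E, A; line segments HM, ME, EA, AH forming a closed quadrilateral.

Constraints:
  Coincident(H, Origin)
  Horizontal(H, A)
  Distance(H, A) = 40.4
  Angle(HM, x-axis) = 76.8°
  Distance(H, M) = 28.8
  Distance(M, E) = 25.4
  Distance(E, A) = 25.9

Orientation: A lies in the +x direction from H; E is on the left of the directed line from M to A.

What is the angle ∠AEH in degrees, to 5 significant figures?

72.020°

H is at the origin; HA is horizontal with |HA| = 40.4 and A in +x, so A = (40.4, 0). HM runs at 76.8° with |HM| = 28.8, so M = (6.5765, 28.039). E is determined by |ME| = 25.4 and |EA| = 25.9 together: it lies at the intersection of circle(M, 25.4) and circle(A, 25.9). With |MA| = 43.934, the foot of the radical line on MA is 21.675 from M and the perpendicular offset is √(25.4² − 21.675²) = 13.242. Taking the left-of-MA solution: E = (31.715, 24.400).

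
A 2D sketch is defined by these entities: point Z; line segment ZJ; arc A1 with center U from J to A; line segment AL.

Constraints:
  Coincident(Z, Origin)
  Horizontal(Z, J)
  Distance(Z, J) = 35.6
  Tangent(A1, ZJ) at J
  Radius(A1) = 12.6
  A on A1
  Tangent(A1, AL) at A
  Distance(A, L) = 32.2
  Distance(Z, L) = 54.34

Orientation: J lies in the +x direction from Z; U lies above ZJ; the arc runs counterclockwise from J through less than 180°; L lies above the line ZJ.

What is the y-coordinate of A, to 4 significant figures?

19.57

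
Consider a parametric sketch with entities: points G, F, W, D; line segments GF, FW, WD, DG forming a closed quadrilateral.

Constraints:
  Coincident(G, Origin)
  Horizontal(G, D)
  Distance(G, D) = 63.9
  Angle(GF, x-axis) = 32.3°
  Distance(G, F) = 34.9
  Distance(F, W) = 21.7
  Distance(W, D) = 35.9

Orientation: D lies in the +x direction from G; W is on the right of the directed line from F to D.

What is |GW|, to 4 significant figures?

28.29

Checks: |FW| = 21.70 ✓; |WD| = 35.90 ✓.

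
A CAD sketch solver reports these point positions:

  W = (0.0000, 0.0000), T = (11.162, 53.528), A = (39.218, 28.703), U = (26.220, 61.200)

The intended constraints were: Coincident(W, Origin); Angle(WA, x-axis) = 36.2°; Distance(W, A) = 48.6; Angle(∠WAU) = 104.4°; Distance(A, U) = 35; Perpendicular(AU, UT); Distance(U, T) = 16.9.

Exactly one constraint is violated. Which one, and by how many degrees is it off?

Perpendicular(AU, UT) — off by 5.20°.

W = (0.00, 0.00) ✓; WA at 36.20° ✓; |WA| = 48.60 ✓; ∠WAU = 104.4° ✓; |AU| = 35.00 ✓; ∠(AU, UT) = 95.20° ✗; |UT| = 16.90 ✓.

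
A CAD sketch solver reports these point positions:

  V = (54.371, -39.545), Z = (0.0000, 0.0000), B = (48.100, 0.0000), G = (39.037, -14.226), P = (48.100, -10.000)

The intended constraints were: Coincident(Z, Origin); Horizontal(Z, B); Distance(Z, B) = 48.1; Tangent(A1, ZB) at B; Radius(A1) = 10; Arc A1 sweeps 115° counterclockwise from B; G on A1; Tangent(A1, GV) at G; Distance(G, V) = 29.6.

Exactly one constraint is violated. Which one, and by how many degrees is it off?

Tangent(A1, GV) at G — off by 6.20°.

Z = (0.00, 0.00) ✓; Z.y = 0.00, B.y = 0.00 ✓; |ZB| = 48.10 ✓; ∠(PB, BZ) = 90.00° ✓; |PB| = 10.00 ✓; bearing(P→G) − bearing(P→B) = 115.0° ✓; |PG| = 10.00 ✓; ∠(PG, GV) = 83.80° ✗; |GV| = 29.60 ✓.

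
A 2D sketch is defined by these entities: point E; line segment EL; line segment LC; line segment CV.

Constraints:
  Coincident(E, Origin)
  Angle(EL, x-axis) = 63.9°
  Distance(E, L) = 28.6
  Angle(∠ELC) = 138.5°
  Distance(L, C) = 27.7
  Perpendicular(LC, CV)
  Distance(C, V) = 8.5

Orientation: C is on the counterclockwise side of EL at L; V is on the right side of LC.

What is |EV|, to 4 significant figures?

56.27

E is at the origin; EL runs at 63.9° with length 28.6, so L = 28.6·(cos 63.9°, sin 63.9°) = (12.58, 25.68). ∠ELC = 138.5°, so LC runs at 63.9° + (180° − 138.5°) = 105.4° from the x-axis; with |LC| = 27.7, C = L + 27.7·(cos 105.4°, sin 105.4°) = (5.226, 52.39). LC ⟂ CV; with |CV| = 8.5 on the right of LC, V = C + 8.5·(0.9641, 0.2656) = (13.42, 54.65). Then |EV| = |V − E| = 56.27.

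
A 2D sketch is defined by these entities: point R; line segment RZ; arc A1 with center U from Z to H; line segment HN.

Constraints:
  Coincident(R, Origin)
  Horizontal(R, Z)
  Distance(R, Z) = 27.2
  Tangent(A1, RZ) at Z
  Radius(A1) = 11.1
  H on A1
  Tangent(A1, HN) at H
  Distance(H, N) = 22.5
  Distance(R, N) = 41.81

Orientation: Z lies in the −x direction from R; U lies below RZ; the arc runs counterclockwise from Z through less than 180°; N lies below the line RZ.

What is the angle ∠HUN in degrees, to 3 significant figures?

63.7°

R is at the origin; RZ is horizontal with |RZ| = 27.2 and Z on the −x side, so Z = (-27.2, 0.00). Tangency of A1 to RZ means the radius UZ is perpendicular to RZ, so U = Z + (0, -11.1) = (-27.2, -11.1). Since UH ⟂ HN (tangency), |UN| = √(11.1² + 22.5²) = 25.1 regardless of where H sits on A1. So N lies on both circle(R, 41.81) and circle(U, 25.1); the below-RZ intersection is N = (-21.9, -35.6). H is the foot of the tangent from N: H = (-35.9, -18.0).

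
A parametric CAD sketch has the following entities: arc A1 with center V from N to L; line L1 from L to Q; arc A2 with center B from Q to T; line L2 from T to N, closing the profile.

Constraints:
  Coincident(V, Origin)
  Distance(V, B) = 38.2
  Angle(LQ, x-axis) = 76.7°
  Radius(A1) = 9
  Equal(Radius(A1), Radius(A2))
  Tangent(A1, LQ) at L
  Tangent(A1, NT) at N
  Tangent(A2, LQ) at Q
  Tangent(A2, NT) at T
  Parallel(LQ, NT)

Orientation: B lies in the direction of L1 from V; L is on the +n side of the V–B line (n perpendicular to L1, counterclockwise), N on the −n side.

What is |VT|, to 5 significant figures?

39.246

The slot axis is L1's direction at 76.7°, so u = (cos 76.7°, sin 76.7°) = (0.23005, 0.97318) and n = (−sin 76.7°, cos 76.7°) = (-0.97318, 0.23005). V is at the origin and B lies 38.2 along u from V, so B = 38.2·u = (8.7879, 37.175). Tangency of A1 to both parallel lines with radius 9.0 puts L and N at V ± 9.0·n: L = (-8.7586, 2.0704), N = (8.7586, -2.0704). Equal radii place Q and T the same way about B: Q = B + 9.0·n = (0.029290, 39.246), T = B − 9.0·n = (17.547, 35.105). Then |VT| = |T − V| = 39.246.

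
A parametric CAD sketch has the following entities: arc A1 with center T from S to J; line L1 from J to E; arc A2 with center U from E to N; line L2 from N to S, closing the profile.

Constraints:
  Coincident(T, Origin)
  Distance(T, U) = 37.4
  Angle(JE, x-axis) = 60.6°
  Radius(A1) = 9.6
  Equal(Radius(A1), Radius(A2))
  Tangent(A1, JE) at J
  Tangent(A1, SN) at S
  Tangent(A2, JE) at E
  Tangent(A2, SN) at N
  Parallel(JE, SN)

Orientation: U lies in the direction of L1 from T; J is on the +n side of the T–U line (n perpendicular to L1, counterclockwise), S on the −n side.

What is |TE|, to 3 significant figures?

38.6

The slot axis is L1's direction at 60.6°, so u = (cos 60.6°, sin 60.6°) = (0.491, 0.871) and n = (−sin 60.6°, cos 60.6°) = (-0.871, 0.491). T is at the origin and U lies 37.4 along u from T, so U = 37.4·u = (18.4, 32.6). Tangency of A1 to both parallel lines with radius 9.6 puts J and S at T ± 9.6·n: J = (-8.36, 4.71), S = (8.36, -4.71). Equal radii place E and N the same way about U: E = U + 9.6·n = (10.0, 37.3), N = U − 9.6·n = (26.7, 27.9). Then |TE| = |E − T| = 38.6.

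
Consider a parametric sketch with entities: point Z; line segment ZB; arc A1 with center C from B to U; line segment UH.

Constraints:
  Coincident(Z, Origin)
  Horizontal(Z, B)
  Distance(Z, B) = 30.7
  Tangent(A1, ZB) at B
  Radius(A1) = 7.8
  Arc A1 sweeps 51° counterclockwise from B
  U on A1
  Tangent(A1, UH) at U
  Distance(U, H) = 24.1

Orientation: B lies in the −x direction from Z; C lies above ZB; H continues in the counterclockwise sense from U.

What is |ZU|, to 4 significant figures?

24.81

Z is at the origin; ZB is horizontal with |ZB| = 30.7 and B on the −x side, so B = (-30.70, 0.000). Since A1 is tangent to ZB there, CB ⟂ ZB, so C = B + (0, 7.8) = (-30.70, 7.800). On A1, B sits at bearing -90° from C; a 51° counterclockwise sweep puts U at bearing -39°, so U = C + 7.8·(cos -39°, sin -39°) = (-24.64, 2.891). Then |ZU| = |U − Z| = 24.81.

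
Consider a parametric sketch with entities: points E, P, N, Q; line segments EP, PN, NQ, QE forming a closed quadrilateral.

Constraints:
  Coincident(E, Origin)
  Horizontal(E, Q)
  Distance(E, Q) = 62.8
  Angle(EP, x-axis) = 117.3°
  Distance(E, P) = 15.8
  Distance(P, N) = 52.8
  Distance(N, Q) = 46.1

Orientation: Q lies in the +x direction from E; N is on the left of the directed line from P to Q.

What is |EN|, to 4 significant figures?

55.51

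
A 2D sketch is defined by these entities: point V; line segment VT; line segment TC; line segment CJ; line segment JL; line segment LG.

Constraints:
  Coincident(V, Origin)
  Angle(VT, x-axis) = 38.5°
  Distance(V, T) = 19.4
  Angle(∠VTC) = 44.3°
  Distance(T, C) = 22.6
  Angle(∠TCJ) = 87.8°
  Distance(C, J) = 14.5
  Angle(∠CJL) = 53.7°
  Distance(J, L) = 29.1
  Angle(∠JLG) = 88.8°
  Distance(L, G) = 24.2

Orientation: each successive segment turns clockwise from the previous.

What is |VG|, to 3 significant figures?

35.8

V is at the origin; VT runs at 38.5° with length 19.4, so T = (15.2, 12.1). ∠VTC = 44.3° gives TC at -97.2° from the x-axis; with |TC| = 22.6, C = (12.4, -10.3). ∠TCJ = 87.8° gives CJ at 171° from the x-axis; with |CJ| = 14.5, J = (-1.96, -7.98). ∠CJL = 53.7° gives JL at 44.3° from the x-axis; with |JL| = 29.1, L = (18.9, 12.3). ∠JLG = 88.8° gives LG at -46.9° from the x-axis; with |LG| = 24.2, G = (35.4, -5.32). Then |VG| = |G − V| = 35.8.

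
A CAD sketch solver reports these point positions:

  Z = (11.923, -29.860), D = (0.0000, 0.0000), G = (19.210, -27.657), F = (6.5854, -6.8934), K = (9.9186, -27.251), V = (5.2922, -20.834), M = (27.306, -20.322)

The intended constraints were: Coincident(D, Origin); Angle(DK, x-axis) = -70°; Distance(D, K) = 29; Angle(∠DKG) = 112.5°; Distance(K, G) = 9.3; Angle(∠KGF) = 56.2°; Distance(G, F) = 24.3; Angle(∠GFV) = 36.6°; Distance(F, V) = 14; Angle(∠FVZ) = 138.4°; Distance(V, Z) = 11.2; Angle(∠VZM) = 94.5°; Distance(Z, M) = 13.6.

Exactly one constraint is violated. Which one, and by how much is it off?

Distance(Z, M) = 13.6 — off by 4.50.

D = (0.00, 0.00) ✓; DK at -70.00° ✓; |DK| = 29.00 ✓; ∠DKG = 112.5° ✓; |KG| = 9.300 ✓; ∠KGF = 56.20° ✓; |GF| = 24.30 ✓; ∠GFV = 36.60° ✓; |FV| = 14.00 ✓; ∠FVZ = 138.4° ✓; |VZ| = 11.20 ✓; ∠VZM = 94.50° ✓; |ZM| = 18.10 ✗.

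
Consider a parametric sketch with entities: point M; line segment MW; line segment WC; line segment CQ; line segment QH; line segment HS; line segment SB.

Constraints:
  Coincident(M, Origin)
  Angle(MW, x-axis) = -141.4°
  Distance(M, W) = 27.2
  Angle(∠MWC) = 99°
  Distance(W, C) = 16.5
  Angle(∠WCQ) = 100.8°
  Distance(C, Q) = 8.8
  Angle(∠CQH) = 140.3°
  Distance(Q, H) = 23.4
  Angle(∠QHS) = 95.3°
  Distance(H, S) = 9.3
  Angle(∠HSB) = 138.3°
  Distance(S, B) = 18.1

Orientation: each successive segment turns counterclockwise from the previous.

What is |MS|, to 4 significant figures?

2.958

M is at the origin; MW runs at -141.4° with length 27.2, so W = (-21.26, -16.97). ∠MWC = 99.0° gives WC at -60.40° from the x-axis; with |WC| = 16.5, C = (-13.11, -31.32). ∠WCQ = 100.8° gives CQ at 18.80° from the x-axis; with |CQ| = 8.8, Q = (-4.777, -28.48). ∠CQH = 140.3° gives QH at 58.50° from the x-axis; with |QH| = 23.4, H = (7.450, -8.528). ∠QHS = 95.3° gives HS at 143.2° from the x-axis; with |HS| = 9.3, S = (0.002862, -2.958). Then |MS| = |S − M| = 2.958.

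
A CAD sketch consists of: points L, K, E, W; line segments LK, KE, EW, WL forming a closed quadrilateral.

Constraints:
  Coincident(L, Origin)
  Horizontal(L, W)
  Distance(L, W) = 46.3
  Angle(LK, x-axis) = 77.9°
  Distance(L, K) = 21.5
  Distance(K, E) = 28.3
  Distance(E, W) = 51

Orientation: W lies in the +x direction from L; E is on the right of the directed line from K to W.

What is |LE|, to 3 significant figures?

7.30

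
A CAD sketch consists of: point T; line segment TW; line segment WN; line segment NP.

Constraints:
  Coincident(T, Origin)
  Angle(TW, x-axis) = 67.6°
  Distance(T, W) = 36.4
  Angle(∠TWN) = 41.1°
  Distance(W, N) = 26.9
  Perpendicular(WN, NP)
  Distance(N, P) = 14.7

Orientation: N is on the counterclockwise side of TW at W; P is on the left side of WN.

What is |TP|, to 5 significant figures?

9.2436

T is at the origin; TW runs at 67.6° with length 36.4, so W = 36.4·(cos 67.6°, sin 67.6°) = (13.871, 33.653). ∠TWN = 41.1°, so WN runs at 67.6° + (180° − 41.1°) = 206.50° from the x-axis; with |WN| = 26.9, N = W + 26.9·(cos 206.50°, sin 206.50°) = (-10.203, 21.651). WN is perpendicular to NP; with |NP| = 14.7 on the left of WN, P = N + 14.7·(0.44620, -0.89493) = (-3.6437, 8.4952). Then |TP| = |P − T| = 9.2436.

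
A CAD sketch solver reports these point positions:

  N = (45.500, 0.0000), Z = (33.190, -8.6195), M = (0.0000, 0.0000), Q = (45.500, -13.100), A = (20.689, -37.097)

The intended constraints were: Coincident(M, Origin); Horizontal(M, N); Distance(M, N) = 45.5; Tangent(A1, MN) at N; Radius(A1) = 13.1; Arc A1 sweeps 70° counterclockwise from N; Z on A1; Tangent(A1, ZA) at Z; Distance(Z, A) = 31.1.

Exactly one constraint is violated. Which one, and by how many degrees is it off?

Tangent(A1, ZA) at Z — off by 3.70°.

M = (0.00, 0.00) ✓; M.y = 0.00, N.y = 0.00 ✓; |MN| = 45.50 ✓; ∠(QN, NM) = 90.00° ✓; |QN| = 13.10 ✓; bearing(Q→Z) − bearing(Q→N) = 70.00° ✓; |QZ| = 13.10 ✓; ∠(QZ, ZA) = 93.70° ✗; |ZA| = 31.10 ✓.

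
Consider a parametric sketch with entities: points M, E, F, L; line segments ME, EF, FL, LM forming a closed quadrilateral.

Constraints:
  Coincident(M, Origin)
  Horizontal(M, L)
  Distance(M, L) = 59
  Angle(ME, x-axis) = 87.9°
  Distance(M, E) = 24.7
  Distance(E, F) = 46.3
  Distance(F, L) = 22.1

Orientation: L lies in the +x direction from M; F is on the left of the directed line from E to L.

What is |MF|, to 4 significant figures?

50.27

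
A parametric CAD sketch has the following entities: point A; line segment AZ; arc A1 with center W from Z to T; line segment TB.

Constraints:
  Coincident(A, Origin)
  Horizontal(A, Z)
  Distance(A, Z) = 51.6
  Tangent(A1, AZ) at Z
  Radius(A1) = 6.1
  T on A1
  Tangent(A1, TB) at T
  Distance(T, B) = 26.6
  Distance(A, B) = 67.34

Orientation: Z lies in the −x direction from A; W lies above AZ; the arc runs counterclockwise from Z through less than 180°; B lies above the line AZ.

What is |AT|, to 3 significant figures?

47.1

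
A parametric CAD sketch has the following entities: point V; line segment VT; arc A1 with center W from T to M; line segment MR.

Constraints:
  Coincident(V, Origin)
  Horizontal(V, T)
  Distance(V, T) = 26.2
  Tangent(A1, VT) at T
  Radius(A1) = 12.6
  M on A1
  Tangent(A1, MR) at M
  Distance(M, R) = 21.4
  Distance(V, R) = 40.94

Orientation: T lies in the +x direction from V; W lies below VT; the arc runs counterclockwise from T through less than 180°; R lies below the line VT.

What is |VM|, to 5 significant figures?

20.851

Checks: |WT| = 12.60 ✓; |WM| = 12.60 ✓; ∠(WM, MR) = 90.00° ✓; |MR| = 21.40 ✓; |VR| = 40.94 ✓.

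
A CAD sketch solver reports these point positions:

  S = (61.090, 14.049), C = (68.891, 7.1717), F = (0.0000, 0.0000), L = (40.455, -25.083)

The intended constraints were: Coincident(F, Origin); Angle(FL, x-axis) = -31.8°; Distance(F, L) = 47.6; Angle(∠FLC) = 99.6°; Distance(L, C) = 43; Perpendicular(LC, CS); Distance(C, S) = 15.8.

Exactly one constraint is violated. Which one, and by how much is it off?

Distance(C, S) = 15.8 — off by 5.40.

F = (0.00, 0.00) ✓; FL at -31.80° ✓; |FL| = 47.60 ✓; ∠FLC = 99.60° ✓; |LC| = 43.00 ✓; ∠(LC, CS) = 90.00° ✓; |CS| = 10.40 ✗.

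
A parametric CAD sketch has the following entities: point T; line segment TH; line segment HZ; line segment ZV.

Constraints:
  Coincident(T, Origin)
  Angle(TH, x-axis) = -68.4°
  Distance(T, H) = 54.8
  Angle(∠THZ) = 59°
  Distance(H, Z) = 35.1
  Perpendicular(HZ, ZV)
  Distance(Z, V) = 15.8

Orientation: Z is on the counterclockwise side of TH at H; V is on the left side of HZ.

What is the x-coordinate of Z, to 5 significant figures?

41.492

T is at the origin; TH runs at -68.4° with length 54.8, so H = 54.8·(cos -68.4°, sin -68.4°) = (20.173, -50.952). ∠THZ = 59.0°, so HZ runs at -68.4° + (180° − 59.0°) = 52.600° from the x-axis; with |HZ| = 35.1, Z = H + 35.1·(cos 52.600°, sin 52.600°) = (41.492, -23.068). So Z.x = 41.492.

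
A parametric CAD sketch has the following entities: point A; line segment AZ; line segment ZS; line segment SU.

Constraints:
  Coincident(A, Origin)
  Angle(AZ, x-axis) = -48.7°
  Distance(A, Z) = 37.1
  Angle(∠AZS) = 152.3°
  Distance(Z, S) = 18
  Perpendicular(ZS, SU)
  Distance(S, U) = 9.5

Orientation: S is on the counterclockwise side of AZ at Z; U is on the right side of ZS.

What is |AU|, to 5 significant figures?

57.453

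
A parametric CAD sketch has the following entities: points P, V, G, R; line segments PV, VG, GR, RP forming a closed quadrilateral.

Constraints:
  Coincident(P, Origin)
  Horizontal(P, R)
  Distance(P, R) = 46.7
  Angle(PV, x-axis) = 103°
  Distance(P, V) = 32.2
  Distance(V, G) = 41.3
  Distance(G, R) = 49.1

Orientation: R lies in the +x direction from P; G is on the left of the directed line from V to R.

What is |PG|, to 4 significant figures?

56.04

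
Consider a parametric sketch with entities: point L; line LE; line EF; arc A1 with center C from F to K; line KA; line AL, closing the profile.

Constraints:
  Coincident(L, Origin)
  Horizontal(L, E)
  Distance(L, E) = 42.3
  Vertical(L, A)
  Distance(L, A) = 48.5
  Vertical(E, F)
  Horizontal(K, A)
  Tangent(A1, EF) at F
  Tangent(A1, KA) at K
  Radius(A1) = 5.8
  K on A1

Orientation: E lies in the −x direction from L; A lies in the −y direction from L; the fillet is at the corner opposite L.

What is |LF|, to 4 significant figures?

60.10

L is at the origin; LE is horizontal with |LE| = 42.3 and E on the −x side, so E = (-42.30, 0.000). LA is vertical with |LA| = 48.5 and A on the −y side, so A = (0.000, -48.50). The virtual corner opposite L is at (-42.30, -48.50). Since A1 is tangent to EF there, CF ⟂ EF and A1 meets KA tangentially, so CK is at right angles to KA, with radius 5.8, so the center C sits 5.8 in from both sides at C = (-36.50, -42.70). That places the tangent points at F = (-42.30, -42.70) on EF and K = (-36.50, -48.50) on KA. Then |LF| = |F − L| = 60.10.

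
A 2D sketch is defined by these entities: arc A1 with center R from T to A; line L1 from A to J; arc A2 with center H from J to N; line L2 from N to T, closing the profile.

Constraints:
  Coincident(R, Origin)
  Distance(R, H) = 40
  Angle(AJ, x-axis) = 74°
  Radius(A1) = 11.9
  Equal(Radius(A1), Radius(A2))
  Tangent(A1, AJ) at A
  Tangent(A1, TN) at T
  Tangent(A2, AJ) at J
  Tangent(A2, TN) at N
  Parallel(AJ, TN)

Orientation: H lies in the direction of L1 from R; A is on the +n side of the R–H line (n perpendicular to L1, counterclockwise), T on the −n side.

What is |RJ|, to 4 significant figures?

41.73

The slot axis is L1's direction at 74.0°, so u = (cos 74.0°, sin 74.0°) = (0.2756, 0.9613) and n = (−sin 74.0°, cos 74.0°) = (-0.9613, 0.2756). R is at the origin and H lies 40.0 along u from R, so H = 40.0·u = (11.03, 38.45). Tangency of A1 to both parallel lines with radius 11.9 puts A and T at R ± 11.9·n: A = (-11.44, 3.280), T = (11.44, -3.280). Equal radii place J and N the same way about H: J = H + 11.9·n = (-0.4135, 41.73), N = H − 11.9·n = (22.46, 35.17). Then |RJ| = |J − R| = 41.73.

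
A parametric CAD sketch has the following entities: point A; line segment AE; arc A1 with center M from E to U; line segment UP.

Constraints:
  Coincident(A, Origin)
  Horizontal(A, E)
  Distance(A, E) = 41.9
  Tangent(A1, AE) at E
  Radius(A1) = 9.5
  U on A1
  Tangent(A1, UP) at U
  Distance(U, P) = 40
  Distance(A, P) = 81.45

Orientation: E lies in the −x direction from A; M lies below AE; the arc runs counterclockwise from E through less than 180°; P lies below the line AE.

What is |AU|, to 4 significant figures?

49.83

A is at the origin; AE is horizontal with |AE| = 41.9 and E on the −x side, so E = (-41.90, 0.000). Tangency of A1 to AE means the radius ME is perpendicular to AE, so M = E + (0, -9.5) = (-41.90, -9.500). Since MU ⟂ UP (tangency), |MP| = √(9.5² + 40.0²) = 41.11 regardless of where U sits on A1. So P lies on both circle(A, 81.45) and circle(M, 41.11); the below-AE intersection is P = (-72.69, -36.74). U is the foot of the tangent from P: U = (-49.67, -4.032).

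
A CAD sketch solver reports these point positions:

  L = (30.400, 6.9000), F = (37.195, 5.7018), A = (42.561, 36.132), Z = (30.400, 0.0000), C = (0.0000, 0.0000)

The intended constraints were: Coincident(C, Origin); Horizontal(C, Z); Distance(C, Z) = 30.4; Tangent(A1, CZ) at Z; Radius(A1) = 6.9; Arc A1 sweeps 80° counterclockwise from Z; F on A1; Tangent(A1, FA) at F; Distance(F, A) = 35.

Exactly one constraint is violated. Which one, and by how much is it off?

Distance(F, A) = 35 — off by 4.10.

C = (0.00, 0.00) ✓; C.y = 0.00, Z.y = 0.00 ✓; |CZ| = 30.40 ✓; ∠(LZ, ZC) = 90.00° ✓; |LZ| = 6.900 ✓; bearing(L→F) − bearing(L→Z) = 80.00° ✓; |LF| = 6.900 ✓; ∠(LF, FA) = 90.00° ✓; |FA| = 30.90 ✗.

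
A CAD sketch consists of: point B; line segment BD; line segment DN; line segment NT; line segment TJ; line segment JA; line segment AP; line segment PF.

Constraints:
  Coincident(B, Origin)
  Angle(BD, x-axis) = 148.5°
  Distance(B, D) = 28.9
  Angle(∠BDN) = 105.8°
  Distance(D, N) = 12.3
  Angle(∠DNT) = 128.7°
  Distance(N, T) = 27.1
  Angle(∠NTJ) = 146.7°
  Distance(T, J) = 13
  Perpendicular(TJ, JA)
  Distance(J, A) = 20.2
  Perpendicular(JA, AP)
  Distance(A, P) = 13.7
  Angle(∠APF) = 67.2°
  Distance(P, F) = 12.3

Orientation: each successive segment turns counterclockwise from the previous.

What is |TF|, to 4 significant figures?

9.750

The perpendicularity gives AP at right angles to JA, so AP runs at 127.3°; with |AP| = 13.7, P = (-16.15, -7.477). ∠APF = 67.2° gives PF at -119.9° from the x-axis; with |PF| = 12.3, F = (-22.28, -18.14). Then |TF| = |F − T| = 9.750.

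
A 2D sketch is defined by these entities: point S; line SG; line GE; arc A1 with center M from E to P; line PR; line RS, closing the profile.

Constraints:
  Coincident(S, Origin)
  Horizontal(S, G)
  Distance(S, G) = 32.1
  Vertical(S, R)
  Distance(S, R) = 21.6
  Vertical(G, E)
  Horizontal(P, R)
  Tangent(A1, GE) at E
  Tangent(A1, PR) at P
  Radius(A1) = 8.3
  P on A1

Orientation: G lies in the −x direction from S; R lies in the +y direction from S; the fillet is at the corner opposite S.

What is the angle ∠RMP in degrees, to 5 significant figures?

70.774°

S is at the origin; SG is horizontal with |SG| = 32.1 and G on the −x side, so G = (-32.100, 0.0000). SR is vertical with |SR| = 21.6 and R on the +y side, so R = (0.0000, 21.600). The virtual corner opposite S is at (-32.100, 21.600). Since A1 is tangent to GE there, ME ⟂ GE and since A1 is tangent to PR there, MP ⟂ PR, with radius 8.3, so the center M sits 8.3 in from both sides at M = (-23.800, 13.300). That places the tangent points at E = (-32.100, 13.300) on GE and P = (-23.800, 21.600) on PR. Then cos ∠RMP = MR·MP / (|MR||MP|), giving 70.774°.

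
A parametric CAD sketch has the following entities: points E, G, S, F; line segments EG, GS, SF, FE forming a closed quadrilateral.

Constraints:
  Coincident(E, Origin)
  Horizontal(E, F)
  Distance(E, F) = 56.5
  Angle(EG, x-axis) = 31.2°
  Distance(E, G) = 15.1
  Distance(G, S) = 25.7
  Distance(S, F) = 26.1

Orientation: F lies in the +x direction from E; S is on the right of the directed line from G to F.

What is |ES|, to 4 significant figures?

33.42

E is at the origin; E and F share the same y with |EF| = 56.5 and F in +x, so F = (56.5, 0). EG runs at 31.2° with |EG| = 15.1, so G = (12.92, 7.822). S is determined by |GS| = 25.7 and |SF| = 26.1 together: it lies at the intersection of circle(G, 25.7) and circle(F, 26.1). With |GF| = 44.28, the foot of the radical line on GF is 21.91 from G and the perpendicular offset is √(25.7² − 21.91²) = 13.44. Taking the right-of-GF solution: S = (32.10, -9.275).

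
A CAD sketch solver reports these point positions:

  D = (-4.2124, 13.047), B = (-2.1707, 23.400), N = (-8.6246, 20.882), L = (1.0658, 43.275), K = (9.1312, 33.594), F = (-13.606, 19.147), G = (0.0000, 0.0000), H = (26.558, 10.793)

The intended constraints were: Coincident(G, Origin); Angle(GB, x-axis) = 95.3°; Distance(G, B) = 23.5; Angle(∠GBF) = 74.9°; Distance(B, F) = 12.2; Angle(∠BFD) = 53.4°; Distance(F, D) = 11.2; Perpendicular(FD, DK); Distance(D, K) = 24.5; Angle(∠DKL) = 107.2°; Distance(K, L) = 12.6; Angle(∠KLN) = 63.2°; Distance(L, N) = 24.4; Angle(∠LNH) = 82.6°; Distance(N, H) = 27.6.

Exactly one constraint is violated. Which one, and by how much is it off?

Distance(N, H) = 27.6 — off by 9.00.

G = (0.00, 0.00) ✓; GB at 95.30° ✓; |GB| = 23.50 ✓; ∠GBF = 74.90° ✓; |BF| = 12.20 ✓; ∠BFD = 53.40° ✓; |FD| = 11.20 ✓; ∠(FD, DK) = 90.00° ✓; |DK| = 24.50 ✓; ∠DKL = 107.2° ✓; |KL| = 12.60 ✓; ∠KLN = 63.20° ✓; |LN| = 24.40 ✓; ∠LNH = 82.60° ✓; |NH| = 36.60 ✗.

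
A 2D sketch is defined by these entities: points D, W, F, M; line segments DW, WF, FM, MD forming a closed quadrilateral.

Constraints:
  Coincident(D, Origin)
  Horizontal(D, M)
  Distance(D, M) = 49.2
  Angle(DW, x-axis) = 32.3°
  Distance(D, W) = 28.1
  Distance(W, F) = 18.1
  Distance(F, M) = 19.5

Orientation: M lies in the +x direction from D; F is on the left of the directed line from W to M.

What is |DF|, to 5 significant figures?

45.322

Checks: |WF| = 18.10 ✓; |FM| = 19.50 ✓.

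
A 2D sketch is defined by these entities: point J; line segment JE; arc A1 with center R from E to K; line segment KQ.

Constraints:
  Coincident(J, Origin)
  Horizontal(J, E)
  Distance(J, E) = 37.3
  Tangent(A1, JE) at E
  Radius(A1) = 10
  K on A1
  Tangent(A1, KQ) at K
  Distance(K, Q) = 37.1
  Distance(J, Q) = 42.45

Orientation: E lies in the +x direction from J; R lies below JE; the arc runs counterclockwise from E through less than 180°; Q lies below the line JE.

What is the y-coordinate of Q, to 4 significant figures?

-40.22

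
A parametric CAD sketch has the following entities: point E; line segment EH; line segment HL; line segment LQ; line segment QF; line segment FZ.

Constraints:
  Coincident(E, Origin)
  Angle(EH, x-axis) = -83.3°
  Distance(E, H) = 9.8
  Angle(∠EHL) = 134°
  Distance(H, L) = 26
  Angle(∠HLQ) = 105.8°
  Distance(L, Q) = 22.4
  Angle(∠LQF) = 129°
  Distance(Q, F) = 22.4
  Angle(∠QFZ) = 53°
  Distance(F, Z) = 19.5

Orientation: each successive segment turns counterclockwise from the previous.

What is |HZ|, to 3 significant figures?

25.1

E is at the origin; EH runs at -83.3° with length 9.8, so H = (1.14, -9.73). ∠EHL = 134.0° gives HL at -37.3° from the x-axis; with |HL| = 26.0, L = (21.8, -25.5). ∠HLQ = 105.8° gives LQ at 36.9° from the x-axis; with |LQ| = 22.4, Q = (39.7, -12.0). ∠LQF = 129.0° gives QF at 87.9° from the x-axis; with |QF| = 22.4, F = (40.6, 10.3). ∠QFZ = 53.0° gives FZ at -145° from the x-axis; with |FZ| = 19.5, Z = (24.6, -0.811). Then |HZ| = |Z − H| = 25.1.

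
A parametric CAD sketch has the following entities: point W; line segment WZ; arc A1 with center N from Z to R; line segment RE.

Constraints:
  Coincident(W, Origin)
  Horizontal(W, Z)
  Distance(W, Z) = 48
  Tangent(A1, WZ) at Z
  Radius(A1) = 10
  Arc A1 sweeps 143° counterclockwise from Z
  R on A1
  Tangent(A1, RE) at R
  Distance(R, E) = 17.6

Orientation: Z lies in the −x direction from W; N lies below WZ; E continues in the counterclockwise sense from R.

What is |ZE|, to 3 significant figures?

29.7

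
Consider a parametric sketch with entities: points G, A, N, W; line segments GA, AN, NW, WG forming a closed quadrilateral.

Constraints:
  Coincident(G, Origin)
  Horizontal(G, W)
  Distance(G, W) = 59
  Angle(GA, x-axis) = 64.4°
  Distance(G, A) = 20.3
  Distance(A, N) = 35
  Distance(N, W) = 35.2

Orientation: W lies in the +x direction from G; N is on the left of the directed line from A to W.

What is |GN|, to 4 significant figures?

51.59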